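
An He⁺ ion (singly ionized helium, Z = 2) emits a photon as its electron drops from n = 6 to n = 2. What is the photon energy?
12.0940 eV

The energy levels are E_n = -13.6057 Z² eV / n².

Energy at n = 6: E_6 = -13.6057 × 2² / 6² = -1.5117444 eV
Energy at n = 2: E_2 = -13.6057 × 2² / 2² = -13.6057000 eV

For emission (electron falling to lower state), the photon energy is:
E_photon = E_6 - E_2 = |-1.5117444 - (-13.6057000)|
E_photon = 12.0940 eV

This energy is carried away by the emitted photon.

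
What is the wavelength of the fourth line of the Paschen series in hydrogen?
1004.66981 nm

The lines of a series are numbered from the longest wavelength (smallest ΔE) outward; the fourth line is the transition from n = n_f + 4 to n_f.
The Paschen series has all transitions ending at n_f = 3.

For H, the fourth line (δ-line) is the jump from n = 7 to n = 3:
E_7 = -13.6057 / 7² = -0.2776673469 eV
E_3 = -13.6057 / 3² = -1.5117444444 eV
ΔE = E_7 - E_3 = 1.2340770975 eV

λ = hc/E = 1239.84 eV·nm / 1.2340770975 eV
λ = 1004.66981 nm

This is the δ-line of the Paschen series in H.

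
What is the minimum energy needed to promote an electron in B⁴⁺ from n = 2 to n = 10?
81.634200 eV

The energy levels of a hydrogen-like atom are E_n = -13.6057 Z² eV / n².

Energy at n = 2: E_2 = -13.6057 × 5² / 2² = -85.035625000 eV
Energy at n = 10: E_10 = -13.6057 × 5² / 10² = -3.401425000 eV

The excitation energy is the difference:
ΔE = E_10 - E_2
ΔE = -3.401425000 - (-85.035625000)
ΔE = 81.634200 eV

Since this is positive, energy must be absorbed (photon absorption).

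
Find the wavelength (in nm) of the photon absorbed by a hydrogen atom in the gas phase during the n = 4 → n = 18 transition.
1533.76573 nm

First, find the transition energy using E_n = -13.6057 / n² eV:
E_4 = -13.6057 / 4² = -0.85035625000 eV
E_18 = -13.6057 / 18² = -0.04199290123 eV

Photon energy: |ΔE| = |E_18 - E_4| = 0.80836334877 eV

Convert to wavelength using E = hc/λ with hc = 1239.84 eV·nm:
λ = hc/E = 1239.84 eV·nm / 0.80836334877 eV
λ = 1533.76573 nm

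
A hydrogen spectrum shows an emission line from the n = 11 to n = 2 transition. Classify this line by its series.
Balmer series

The spectral series in hydrogen are named based on the final (lower) energy level:
- Lyman series: n_final = 1 (ultraviolet)
- Balmer series: n_final = 2 (visible/near-UV)
- Paschen series: n_final = 3 (infrared)
- Brackett series: n_final = 4 (infrared)
- Pfund series: n_final = 5 (far infrared)

Since this transition ends at n = 2, it belongs to the Balmer series.

For reference, this 11 → 2 line has photon energy
ΔE = 13.6057 eV × (1/2² - 1/11²) = 3.288981198 eV,
corresponding to wavelength λ = hc/ΔE = 1239.84 eV·nm / 3.288981198 eV = 376.96780 nm in the visible/near-UV region.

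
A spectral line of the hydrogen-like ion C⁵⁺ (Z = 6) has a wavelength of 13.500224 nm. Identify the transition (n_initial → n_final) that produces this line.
n = 4 → n = 2

First, find the photon energy from the wavelength (hc = 1239.84 eV·nm):
E = hc/λ = 1239.84 eV·nm / 13.500224 nm = 91.838476 eV

The energy levels of C⁵⁺ satisfy E_n = -13.6057 × 6² / n² eV, so an emission n_i → n_f releases
ΔE = 13.6057 × 6² × (1/n_f² − 1/n_i²) eV.

Setting ΔE equal to the photon energy:
1/n_f² − 1/n_i² = 91.838476 / (13.6057 × 6²) = 0.18750000

Since 1/n_i² must be positive, we need 1/n_f² > 0.18750000, i.e. n_f ≤ 2. For each allowed n_f, solve n_i = (1/n_f² − 0.18750000)^(−1/2) and check whether it is a whole number:
  n_f = 1: 1/n_i² = 1.00000000 − 0.18750000 = 0.81250000 → n_i = 1.109  (not an integer) ✗
  n_f = 2: 1/n_i² = 0.25000000 − 0.18750000 = 0.06250000 → n_i = 4.000  → integer, n_i = 4 ✓

Only n_f = 2 gives an integer upper level, n_i = 4.

The transition is from n = 4 to n = 2 (emission).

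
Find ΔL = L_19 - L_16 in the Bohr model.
3.1637e-34 J·s (or 3ℏ)

In the Bohr model, L_n = nℏ where ℏ = 1.054572e-34 J·s.

L_19 = 19ℏ = 2.003687e-33 J·s
L_16 = 16ℏ = 1.687315e-33 J·s

ΔL = L_19 - L_16 = (19 - 16)ℏ = 3ℏ
ΔL = 3 × 1.054572e-34 J·s = 3.1637e-34 J·s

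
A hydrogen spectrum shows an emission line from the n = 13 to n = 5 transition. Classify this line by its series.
Pfund series

The spectral series in hydrogen are named based on the final (lower) energy level:
- Lyman series: n_final = 1 (ultraviolet)
- Balmer series: n_final = 2 (visible/near-UV)
- Paschen series: n_final = 3 (infrared)
- Brackett series: n_final = 4 (infrared)
- Pfund series: n_final = 5 (far infrared)

Since this transition ends at n = 5, it belongs to the Pfund series.

For reference, this 13 → 5 line has photon energy
ΔE = 13.6057 eV × (1/5² - 1/13²) = 0.46372089941 eV,
corresponding to wavelength λ = hc/ΔE = 1239.84 eV·nm / 0.46372089941 eV = 2673.67721 nm in the far infrared region.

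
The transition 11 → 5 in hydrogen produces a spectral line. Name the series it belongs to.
Pfund series

The spectral series in hydrogen are named based on the final (lower) energy level:
- Lyman series: n_final = 1 (ultraviolet)
- Balmer series: n_final = 2 (visible/near-UV)
- Paschen series: n_final = 3 (infrared)
- Brackett series: n_final = 4 (infrared)
- Pfund series: n_final = 5 (far infrared)

Since this transition ends at n = 5, it belongs to the Pfund series.

For reference, this 11 → 5 line has photon energy
ΔE = 13.6057 eV × (1/5² - 1/11²) = 0.431784198 eV,
corresponding to wavelength λ = hc/ΔE = 1239.84 eV·nm / 0.431784198 eV = 2871.434 nm in the far infrared region.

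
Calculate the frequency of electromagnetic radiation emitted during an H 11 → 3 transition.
3.38e+14 Hz

First, find the transition energy:
E_11 = -13.6057 / 11² = -0.11244 eV
E_3 = -13.6057 / 3² = -1.51174 eV
|ΔE| = |E_3 - E_11| = 1.39930 eV

Convert to Joules: E = 1.39930 eV × (1.602177 × 10⁻¹⁹ J/eV) = 2.2419e-19 J

Using E = hf:
f = E/h = 2.2419e-19 J / (6.62607 × 10⁻³⁴ J·s)
f = 3.38e+14 Hz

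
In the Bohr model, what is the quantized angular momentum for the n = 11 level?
1.1600e-33 J·s (or 11ℏ)

In the Bohr model, angular momentum is quantized:
L = nℏ

where ℏ = h/(2π) = 1.054572e-34 J·s

For n = 11:
L = 11 × 1.054572e-34 J·s
L = 1.1600e-33 J·s

This can also be written as L = 11ℏ.
The angular momentum is an integer multiple of the reduced Planck constant.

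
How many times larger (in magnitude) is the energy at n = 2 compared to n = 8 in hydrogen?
16.000

Using E_n = -13.6057 Z² / n² eV with Z = 1:

E_2 = -13.6057 / 2² = -13.6057 / 4 = -3.401425000 eV
E_8 = -13.6057 / 8² = -13.6057 / 64 = -0.212589063 eV

The ratio is:
E_2/E_8 = (-3.401425000) / (-0.212589063)
E_2/E_8 = (-13.6057/4) / (-13.6057/64)
E_2/E_8 = 64/4
E_2/E_8 = 16.000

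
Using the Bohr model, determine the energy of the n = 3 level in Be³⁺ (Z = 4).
-24.18791 eV

For hydrogen-like ions, the energy levels scale with Z²:
E_n = -13.6057 Z² / n² eV

For Be³⁺ (Z = 4) at n = 3:
E_3 = -13.6057 × 4² / 3²
E_3 = -13.6057 × 16 / 9
E_3 = -217.6912 / 9
E_3 = -24.18791 eV

The energy is 16 times more negative than hydrogen at the same n due to the stronger nuclear charge.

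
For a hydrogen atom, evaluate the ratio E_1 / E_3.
9.00

Using E_n = -13.6057 Z² / n² eV with Z = 1:

E_1 = -13.6057 / 1² = -13.6057 / 1 = -13.60570000 eV
E_3 = -13.6057 / 3² = -13.6057 / 9 = -1.51174444 eV

The ratio is:
E_1/E_3 = (-13.60570000) / (-1.51174444)
E_1/E_3 = (-13.6057/1) / (-13.6057/9)
E_1/E_3 = 9/1
E_1/E_3 = 9.00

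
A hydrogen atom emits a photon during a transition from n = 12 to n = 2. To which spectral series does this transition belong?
Balmer series

The spectral series in hydrogen are named based on the final (lower) energy level:
- Lyman series: n_final = 1 (ultraviolet)
- Balmer series: n_final = 2 (visible/near-UV)
- Paschen series: n_final = 3 (infrared)
- Brackett series: n_final = 4 (infrared)
- Pfund series: n_final = 5 (far infrared)

Since this transition ends at n = 2, it belongs to the Balmer series.

For reference, this 12 → 2 line has photon energy
ΔE = 13.6057 eV × (1/2² - 1/12²) = 3.306941 eV,
corresponding to wavelength λ = hc/ΔE = 1239.84 eV·nm / 3.306941 eV = 374.92 nm in the visible/near-UV region.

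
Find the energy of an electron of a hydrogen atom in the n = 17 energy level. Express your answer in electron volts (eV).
-0.047079 eV

The energy levels of a hydrogen-like atom are given by:
E_n = -13.6057 eV / n²

For n = 17:
E_17 = -13.6057 eV / 17²
E_17 = -13.6057 eV / 289
E_17 = -0.047079 eV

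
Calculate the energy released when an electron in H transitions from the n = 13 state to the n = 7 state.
0.197160 eV

The energy levels are E_n = -13.6057 eV / n².

Energy at n = 13: E_13 = -13.6057 / 13² = -0.080507101 eV
Energy at n = 7: E_7 = -13.6057 / 7² = -0.277667347 eV

For emission (electron falling to lower state), the photon energy is:
E_photon = E_13 - E_7 = |-0.080507101 - (-0.277667347)|
E_photon = 0.197160 eV

This energy is carried away by the emitted photon.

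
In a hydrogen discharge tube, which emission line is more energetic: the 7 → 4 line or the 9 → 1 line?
9 → 1

Calculate the energy for each transition:

Transition 7 → 4:
ΔE₁ = |E_4 - E_7| = |-13.6057/4² - (-13.6057/7²)|
ΔE₁ = |-0.85035625 - (-0.27766735)| = 0.57269 eV

Transition 9 → 1:
ΔE₂ = |E_1 - E_9| = |-13.6057/1² - (-13.6057/9²)|
ΔE₂ = |-13.60570000 - (-0.16797160)| = 13.43773 eV

Since 13.43773 eV > 0.57269 eV, the transition 9 → 1 emits the more energetic photon.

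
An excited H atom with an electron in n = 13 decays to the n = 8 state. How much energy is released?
0.132 eV

The energy levels are E_n = -13.6057 eV / n².

Energy at n = 13: E_13 = -13.6057 / 13² = -0.080507 eV
Energy at n = 8: E_8 = -13.6057 / 8² = -0.212589 eV

For emission (electron falling to lower state), the photon energy is:
E_photon = E_13 - E_8 = |-0.080507 - (-0.212589)|
E_photon = 0.132 eV

This energy is carried away by the emitted photon.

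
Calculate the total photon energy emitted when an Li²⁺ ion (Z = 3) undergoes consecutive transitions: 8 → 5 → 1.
120.53800 eV

The energy levels of Li²⁺ are E_n = -13.6057 × 3² / n² eV.

First transition (8 → 5):
ΔE₁ = |E_5 - E_8|
ΔE₁ = |-4.89805200000 - (-1.91330156250)| = 2.98475044 eV

Second transition (5 → 1):
ΔE₂ = |E_1 - E_5|
ΔE₂ = |-122.45130000000 - (-4.89805200000)| = 117.55324800 eV

Total energy released:
E_total = ΔE₁ + ΔE₂ = 2.98475044 + 117.55324800 = 120.53800 eV

Note: This equals the direct transition 8 → 1: 120.53800 eV ✓
Energy is conserved regardless of the path taken.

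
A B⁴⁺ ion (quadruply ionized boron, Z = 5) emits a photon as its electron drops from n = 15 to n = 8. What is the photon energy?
3.8030 eV

The energy levels are E_n = -13.6057 Z² eV / n².

Energy at n = 15: E_15 = -13.6057 × 5² / 15² = -1.5117444 eV
Energy at n = 8: E_8 = -13.6057 × 5² / 8² = -5.3147266 eV

For emission (electron falling to lower state), the photon energy is:
E_photon = E_15 - E_8 = |-1.5117444 - (-5.3147266)|
E_photon = 3.8030 eV

This energy is carried away by the emitted photon.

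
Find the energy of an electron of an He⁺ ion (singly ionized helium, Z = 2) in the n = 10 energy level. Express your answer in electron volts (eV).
-0.5442 eV

The energy levels of a hydrogen-like atom are given by:
E_n = -13.6057 Z² / n² eV  (with Z = 2 for He⁺)

For n = 10:
E_10 = -13.6057 × 2² / 10²
E_10 = -13.6057 × 4 / 100
E_10 = -0.5442 eV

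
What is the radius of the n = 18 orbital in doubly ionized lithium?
5.7151 nm (or 57.1511 Å)

The Bohr radius formula is:
r_n = n² a₀ / Z

where a₀ = 0.0529177 nm is the Bohr radius.

For Li²⁺ (Z = 3) at n = 18:
r_18 = 18² × 0.0529177 nm / 3
r_18 = 324 × 0.0529177 nm / 3
r_18 = 17.14533 nm / 3
r_18 = 5.7151 nm

The electron orbits at approximately 5.7151 nm from the nucleus.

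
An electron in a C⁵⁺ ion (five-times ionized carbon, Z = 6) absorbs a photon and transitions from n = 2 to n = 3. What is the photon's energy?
68.0285 eV

The energy levels of a hydrogen-like atom are E_n = -13.6057 Z² eV / n².

Energy at n = 2: E_2 = -13.6057 × 6² / 2² = -122.4513000 eV
Energy at n = 3: E_3 = -13.6057 × 6² / 3² = -54.4228000 eV

The excitation energy is the difference:
ΔE = E_3 - E_2
ΔE = -54.4228000 - (-122.4513000)
ΔE = 68.0285 eV

Since this is positive, energy must be absorbed (photon absorption).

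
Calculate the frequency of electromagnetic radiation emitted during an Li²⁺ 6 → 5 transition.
3.61883e+14 Hz

First, find the transition energy:
E_6 = -13.6057 × 3² / 6² = -3.40142500 eV
E_5 = -13.6057 × 3² / 5² = -4.89805200 eV
|ΔE| = |E_5 - E_6| = 1.49662700 eV

Convert to Joules: E = 1.49662700 eV × (1.602177 × 10⁻¹⁹ J/eV) = 2.3978614e-19 J

Using E = hf:
f = E/h = 2.3978614e-19 J / (6.62607 × 10⁻³⁴ J·s)
f = 3.61883e+14 Hz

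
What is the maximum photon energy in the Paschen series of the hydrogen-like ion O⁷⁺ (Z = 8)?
96.75164 eV

The series limit corresponds to the transition from n = ∞ to n = 3.
This is the highest energy (shortest wavelength) transition in the Paschen series.

E_∞ = 0 eV
E_3 = -13.6057 × 8² / 3² = -96.75164 eV

Energy at series limit:
ΔE = E_∞ - E_3 = 0 - (-96.75164) = 96.75164 eV

This energy equals the ionization energy from the n = 3 state of O⁷⁺.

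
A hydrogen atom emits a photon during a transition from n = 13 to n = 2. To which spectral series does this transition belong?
Balmer series

The spectral series in hydrogen are named based on the final (lower) energy level:
- Lyman series: n_final = 1 (ultraviolet)
- Balmer series: n_final = 2 (visible/near-UV)
- Paschen series: n_final = 3 (infrared)
- Brackett series: n_final = 4 (infrared)
- Pfund series: n_final = 5 (far infrared)

Since this transition ends at n = 2, it belongs to the Balmer series.

For reference, this 13 → 2 line has photon energy
ΔE = 13.6057 eV × (1/2² - 1/13²) = 3.3209178994 eV,
corresponding to wavelength λ = hc/ΔE = 1239.84 eV·nm / 3.3209178994 eV = 373.342563 nm in the visible/near-UV region.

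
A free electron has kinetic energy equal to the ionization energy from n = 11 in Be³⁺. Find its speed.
7.9552e+05 m/s (or 0.265% of c)

The binding energy at n = 11 for Be³⁺ is:
E_11 = -13.6057 × 4²/11² = -1.7991008 eV
|E_11| = 1.7991008 eV

Convert to Joules:
KE = 1.7991008 eV × (1.602177 × 10⁻¹⁹ J/eV) = 2.882478e-19 J

Using KE = ½mv²:
v = √(2·KE/m_e)
v = √(2 × 2.882478e-19 J / 9.10938 × 10⁻³¹ kg)
v = 7.9552e+05 m/s

This is approximately 0.265% the speed of light.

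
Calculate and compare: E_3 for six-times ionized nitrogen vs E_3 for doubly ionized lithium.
N⁶⁺ at n = 3 (E = -74.075 eV)

Using E_n = -13.6057 Z² / n² eV:

N⁶⁺ (Z = 7) at n = 3:
E = -13.6057 × 7² / 3² = -13.6057 × 49 / 9 = -74.075478 eV

Li²⁺ (Z = 3) at n = 3:
E = -13.6057 × 3² / 3² = -13.6057 × 9 / 9 = -13.605700 eV

Since -74.075478 eV < -13.605700 eV,
N⁶⁺ at n = 3 is more tightly bound (requires more energy to ionize).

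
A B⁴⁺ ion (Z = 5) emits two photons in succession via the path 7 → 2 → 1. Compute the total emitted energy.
333.20082 eV

The energy levels of B⁴⁺ are E_n = -13.6057 × 5² / n² eV.

First transition (7 → 2):
ΔE₁ = |E_2 - E_7|
ΔE₁ = |-85.03562500000 - (-6.94168367347)| = 78.09394133 eV

Second transition (2 → 1):
ΔE₂ = |E_1 - E_2|
ΔE₂ = |-340.14250000000 - (-85.03562500000)| = 255.10687500 eV

Total energy released:
E_total = ΔE₁ + ΔE₂ = 78.09394133 + 255.10687500 = 333.20082 eV

Note: This equals the direct transition 7 → 1: 333.20082 eV ✓
Energy is conserved regardless of the path taken.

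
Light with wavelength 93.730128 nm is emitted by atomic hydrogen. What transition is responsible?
n = 6 → n = 1

First, find the photon energy from the wavelength (hc = 1239.84 eV·nm):
E = hc/λ = 1239.84 eV·nm / 93.730128 nm = 13.227764 eV

The energy levels of hydrogen satisfy E_n = -13.6057 / n² eV, so an emission n_i → n_f releases
ΔE = 13.6057 × (1/n_f² − 1/n_i²) eV.

Setting ΔE equal to the photon energy:
1/n_f² − 1/n_i² = 13.227764 / 13.6057 = 0.97222223

Since 1/n_i² must be positive, we need 1/n_f² > 0.97222223, i.e. n_f ≤ 1. For each allowed n_f, solve n_i = (1/n_f² − 0.97222223)^(−1/2) and check whether it is a whole number:
  n_f = 1: 1/n_i² = 1.00000000 − 0.97222223 = 0.02777777 → n_i = 6.000  → integer, n_i = 6 ✓

Only n_f = 1 gives an integer upper level, n_i = 6.

The transition is from n = 6 to n = 1 (emission).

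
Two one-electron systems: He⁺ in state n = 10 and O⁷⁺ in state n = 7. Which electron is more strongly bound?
O⁷⁺ at n = 7 (E = -17.77 eV)

Using E_n = -13.6057 Z² / n² eV:

He⁺ (Z = 2) at n = 10:
E = -13.6057 × 2² / 10² = -13.6057 × 4 / 100 = -0.54423 eV

O⁷⁺ (Z = 8) at n = 7:
E = -13.6057 × 8² / 7² = -13.6057 × 64 / 49 = -17.77071 eV

Since -17.77071 eV < -0.54423 eV,
O⁷⁺ at n = 7 is more tightly bound (requires more energy to ionize).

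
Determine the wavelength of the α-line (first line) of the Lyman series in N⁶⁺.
2.47963 nm

The longest wavelength corresponds to the smallest energy transition in the series.
The Lyman series has all transitions ending at n_f = 1.

For N⁶⁺ (Z = 7), the first line (α-line) is the jump from n = 2 to n = 1:
E_2 = -13.6057 × 7² / 2² = -166.6698250 eV
E_1 = -13.6057 × 7² / 1² = -666.6793000 eV
ΔE = E_2 - E_1 = 500.0094750 eV

λ = hc/E = 1239.84 eV·nm / 500.0094750 eV
λ = 2.47963 nm

This is the α-line of the Lyman series in N⁶⁺.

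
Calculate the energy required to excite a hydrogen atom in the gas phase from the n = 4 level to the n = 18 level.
0.808 eV

The energy levels of a hydrogen-like atom are E_n = -13.6057 eV / n².

Energy at n = 4: E_4 = -13.6057 / 4² = -0.850356 eV
Energy at n = 18: E_18 = -13.6057 / 18² = -0.041993 eV

The excitation energy is the difference:
ΔE = E_18 - E_4
ΔE = -0.041993 - (-0.850356)
ΔE = 0.808 eV

Since this is positive, energy must be absorbed (photon absorption).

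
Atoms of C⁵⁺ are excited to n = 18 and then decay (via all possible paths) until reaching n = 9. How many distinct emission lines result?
45

The electron can occupy levels n = 9, 10, ..., 18 during de-excitation — that is m = 18 - 9 + 1 = 10 distinct levels.

The number of distinct spectral lines equals the number of ways to choose 2 of these m levels (each pair gives one possible emission transition):

Number of lines = m(m-1)/2 = 10×9/2 = 45

These correspond to all possible transitions between the 10 levels:
18 → 17, 18 → 16, 18 → 15, 18 → 14, 18 → 13, 18 → 12, 18 → 11, 18 → 10...

Each transition produces a photon with a unique energy (and thus wavelength). This count does not depend on Z.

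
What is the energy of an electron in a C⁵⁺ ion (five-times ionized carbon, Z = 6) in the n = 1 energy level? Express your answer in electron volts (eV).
-489.80520 eV

The energy levels of a hydrogen-like atom are given by:
E_n = -13.6057 Z² / n² eV  (with Z = 6 for C⁵⁺)

For n = 1:
E_1 = -13.6057 × 6² / 1²
E_1 = -13.6057 × 36 / 1
E_1 = -489.80520 eV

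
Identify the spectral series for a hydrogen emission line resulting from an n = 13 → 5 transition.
Pfund series

The spectral series in hydrogen are named based on the final (lower) energy level:
- Lyman series: n_final = 1 (ultraviolet)
- Balmer series: n_final = 2 (visible/near-UV)
- Paschen series: n_final = 3 (infrared)
- Brackett series: n_final = 4 (infrared)
- Pfund series: n_final = 5 (far infrared)

Since this transition ends at n = 5, it belongs to the Pfund series.

For reference, this 13 → 5 line has photon energy
ΔE = 13.6057 eV × (1/5² - 1/13²) = 0.46372089941 eV,
corresponding to wavelength λ = hc/ΔE = 1239.84 eV·nm / 0.46372089941 eV = 2673.67721 nm in the far infrared region.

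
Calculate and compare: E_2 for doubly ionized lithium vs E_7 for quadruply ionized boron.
Li²⁺ at n = 2 (E = -30.613 eV)

Using E_n = -13.6057 Z² / n² eV:

Li²⁺ (Z = 3) at n = 2:
E = -13.6057 × 3² / 2² = -13.6057 × 9 / 4 = -30.612825 eV

B⁴⁺ (Z = 5) at n = 7:
E = -13.6057 × 5² / 7² = -13.6057 × 25 / 49 = -6.941684 eV

Since -30.612825 eV < -6.941684 eV,
Li²⁺ at n = 2 is more tightly bound (requires more energy to ionize).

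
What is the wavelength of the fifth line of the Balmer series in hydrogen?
396.91 nm

The lines of a series are numbered from the longest wavelength (smallest ΔE) outward; the fifth line is the transition from n = n_f + 5 to n_f.
The Balmer series has all transitions ending at n_f = 2.

For H, the fifth line (ε-line) is the jump from n = 7 to n = 2:
E_7 = -13.6057 / 7² = -0.277667 eV
E_2 = -13.6057 / 2² = -3.401425 eV
ΔE = E_7 - E_2 = 3.123758 eV

λ = hc/E = 1239.84 eV·nm / 3.123758 eV
λ = 396.91 nm

This is the ε-line of the Balmer series in H.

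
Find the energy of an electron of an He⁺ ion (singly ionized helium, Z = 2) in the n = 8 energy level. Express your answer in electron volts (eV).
-0.850356 eV

The energy levels of a hydrogen-like atom are given by:
E_n = -13.6057 Z² / n² eV  (with Z = 2 for He⁺)

For n = 8:
E_8 = -13.6057 × 2² / 8²
E_8 = -13.6057 × 4 / 64
E_8 = -0.850356 eV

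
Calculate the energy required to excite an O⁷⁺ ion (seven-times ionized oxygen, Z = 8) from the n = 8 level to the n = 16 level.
10.204275 eV

The energy levels of a hydrogen-like atom are E_n = -13.6057 Z² eV / n².

Energy at n = 8: E_8 = -13.6057 × 8² / 8² = -13.605700000 eV
Energy at n = 16: E_16 = -13.6057 × 8² / 16² = -3.401425000 eV

The excitation energy is the difference:
ΔE = E_16 - E_8
ΔE = -3.401425000 - (-13.605700000)
ΔE = 10.204275 eV

Since this is positive, energy must be absorbed (photon absorption).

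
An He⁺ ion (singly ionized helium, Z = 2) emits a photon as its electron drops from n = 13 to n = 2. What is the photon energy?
13.28 eV

The energy levels are E_n = -13.6057 Z² eV / n².

Energy at n = 13: E_13 = -13.6057 × 2² / 13² = -0.32203 eV
Energy at n = 2: E_2 = -13.6057 × 2² / 2² = -13.60570 eV

For emission (electron falling to lower state), the photon energy is:
E_photon = E_13 - E_2 = |-0.32203 - (-13.60570)|
E_photon = 13.28 eV

This energy is carried away by the emitted photon.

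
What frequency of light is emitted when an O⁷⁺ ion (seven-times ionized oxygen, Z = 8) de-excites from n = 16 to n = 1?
2.09728e+17 Hz

First, find the transition energy:
E_16 = -13.6057 × 8² / 16² = -3.401425 eV
E_1 = -13.6057 × 8² / 1² = -870.764800 eV
|ΔE| = |E_1 - E_16| = 867.363375 eV

Convert to Joules: E = 867.363375 eV × (1.602177 × 10⁻¹⁹ J/eV) = 1.3896697e-16 J

Using E = hf:
f = E/h = 1.3896697e-16 J / (6.62607 × 10⁻³⁴ J·s)
f = 2.09728e+17 Hz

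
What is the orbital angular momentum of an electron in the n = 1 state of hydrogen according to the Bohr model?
1.0546e-34 J·s (or 1ℏ)

In the Bohr model, angular momentum is quantized:
L = nℏ

where ℏ = h/(2π) = 1.054572e-34 J·s

For n = 1:
L = 1 × 1.054572e-34 J·s
L = 1.0546e-34 J·s

This can also be written as L = 1ℏ.
The angular momentum is an integer multiple of the reduced Planck constant.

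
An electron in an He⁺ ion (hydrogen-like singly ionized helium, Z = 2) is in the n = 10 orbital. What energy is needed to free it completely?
0.54423 eV

The ionization energy is the energy needed to remove the electron completely (n → ∞).

For a hydrogen-like ion with Z = 2, E_n = -13.6057 Z² / n² eV.

At n = 10: E_10 = -13.6057 × 2² / 10² = -0.54422800 eV
At n = ∞: E_∞ = 0 eV

Ionization energy = E_∞ - E_10 = 0 - (-0.54422800) = 0.54422800 eV
Ionization energy ≈ 0.54423 eV

This is also called the binding energy of the electron in state n = 10.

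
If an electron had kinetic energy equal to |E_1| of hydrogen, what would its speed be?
2.18769e+06 m/s (or 0.72974% of c)

The binding energy at n = 1 for hydrogen is:
E_1 = -13.6057/1² = -13.6057000 eV
|E_1| = 13.6057000 eV

Convert to Joules:
KE = 13.6057000 eV × (1.602177 × 10⁻¹⁹ J/eV) = 2.1798740e-18 J

Using KE = ½mv²:
v = √(2·KE/m_e)
v = √(2 × 2.1798740e-18 J / 9.10938 × 10⁻³¹ kg)
v = 2.18769e+06 m/s

This is approximately 0.72974% the speed of light.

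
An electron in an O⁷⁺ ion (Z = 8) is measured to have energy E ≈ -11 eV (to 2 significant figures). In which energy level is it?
n = 9

The exact energy levels follow E_n = -13.6057 Z² / n² eV with Z = 8.

The measured value (-11 eV) is reported to only 2 significant figures, so we must test candidate n values and see which one matches to that precision.

Candidate energies:
  n = 7:  E = -13.6057 × 8² / 7² = -17.77071 eV
  n = 8:  E = -13.6057 × 8² / 8² = -13.60570 eV
  n = 9:  E = -13.6057 × 8² / 9² = -10.75018 eV  ← matches
  n = 10:  E = -13.6057 × 8² / 10² = -8.70765 eV
  n = 11:  E = -13.6057 × 8² / 11² = -7.19640 eV

Checking against the measurement of -11 eV (2 sig figs), only n = 9 agrees:
E_9 = -10.75018 eV, which rounds to -11 eV ✓

Therefore n = 9.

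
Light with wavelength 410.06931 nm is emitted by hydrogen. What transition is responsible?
n = 6 → n = 2

First, find the photon energy from the wavelength (hc = 1239.84 eV·nm):
E = hc/λ = 1239.84 eV·nm / 410.06931 nm = 3.0234889 eV

The energy levels of hydrogen satisfy E_n = -13.6057 / n² eV, so an emission n_i → n_f releases
ΔE = 13.6057 × (1/n_f² − 1/n_i²) eV.

Setting ΔE equal to the photon energy:
1/n_f² − 1/n_i² = 3.0234889 / 13.6057 = 0.22222222

Since 1/n_i² must be positive, we need 1/n_f² > 0.22222222, i.e. n_f ≤ 2. For each allowed n_f, solve n_i = (1/n_f² − 0.22222222)^(−1/2) and check whether it is a whole number:
  n_f = 1: 1/n_i² = 1.00000000 − 0.22222222 = 0.77777778 → n_i = 1.134  (not an integer) ✗
  n_f = 2: 1/n_i² = 0.25000000 − 0.22222222 = 0.02777778 → n_i = 6.000  → integer, n_i = 6 ✓

Only n_f = 2 gives an integer upper level, n_i = 6.

The transition is from n = 6 to n = 2 (emission).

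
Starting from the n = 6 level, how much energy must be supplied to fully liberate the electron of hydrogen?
0.3779 eV

The ionization energy is the energy needed to remove the electron completely (n → ∞).

For hydrogen, E_n = -13.6057 eV / n².

At n = 6: E_6 = -13.6057 / 6² = -0.3779361 eV
At n = ∞: E_∞ = 0 eV

Ionization energy = E_∞ - E_6 = 0 - (-0.3779361) = 0.3779361 eV
Ionization energy ≈ 0.3779 eV

This is also called the binding energy of the electron in state n = 6.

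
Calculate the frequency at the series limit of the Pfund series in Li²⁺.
1.18e+15 Hz

The series limit corresponds to the transition from n = ∞ to n = 5.
This is the highest energy (shortest wavelength) transition in the Pfund series.

E_∞ = 0 eV
E_5 = -13.6057 × 3² / 5² = -4.89805 eV

Energy at series limit:
ΔE = E_∞ - E_5 = 0 - (-4.89805) = 4.89805 eV
E = 4.89805 eV × (1.602177 × 10⁻¹⁹ J/eV) = 7.8475e-19 J
f = E/h = 7.8475e-19 J / (6.62607 × 10⁻³⁴ J·s) = 1.18e+15 Hz

This energy equals the ionization energy from the n = 5 state of Li²⁺.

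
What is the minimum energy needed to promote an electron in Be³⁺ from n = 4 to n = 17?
12.85 eV

The energy levels of a hydrogen-like atom are E_n = -13.6057 Z² eV / n².

Energy at n = 4: E_4 = -13.6057 × 4² / 4² = -13.60570 eV
Energy at n = 17: E_17 = -13.6057 × 4² / 17² = -0.75326 eV

The excitation energy is the difference:
ΔE = E_17 - E_4
ΔE = -0.75326 - (-13.60570)
ΔE = 12.85 eV

Since this is positive, energy must be absorbed (photon absorption).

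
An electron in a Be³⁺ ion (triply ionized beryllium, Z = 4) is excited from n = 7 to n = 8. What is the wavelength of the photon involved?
1190.720 nm

First, find the transition energy using E_n = -13.6057 Z² / n² eV:
E_7 = -13.6057 × 4² / 7² = -4.44267755 eV
E_8 = -13.6057 × 4² / 8² = -3.40142500 eV

Photon energy: |ΔE| = |E_8 - E_7| = 1.04125255 eV

Convert to wavelength using E = hc/λ with hc = 1239.84 eV·nm:
λ = hc/E = 1239.84 eV·nm / 1.04125255 eV
λ = 1190.720 nm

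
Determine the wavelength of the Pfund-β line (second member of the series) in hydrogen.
4651.25 nm

The lines of a series are numbered from the longest wavelength (smallest ΔE) outward; the second line is the transition from n = n_f + 2 to n_f.
The Pfund series has all transitions ending at n_f = 5.

For H, the second line (β-line) is the jump from n = 7 to n = 5:
E_7 = -13.6057 / 7² = -0.27766735 eV
E_5 = -13.6057 / 5² = -0.54422800 eV
ΔE = E_7 - E_5 = 0.26656065 eV

λ = hc/E = 1239.84 eV·nm / 0.26656065 eV
λ = 4651.25 nm

This is the β-line of the Pfund series in H.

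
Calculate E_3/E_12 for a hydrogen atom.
16.000000

Using E_n = -13.6057 Z² / n² eV with Z = 1:

E_3 = -13.6057 / 3² = -13.6057 / 9 = -1.511744444444 eV
E_12 = -13.6057 / 12² = -13.6057 / 144 = -0.094484027778 eV

The ratio is:
E_3/E_12 = (-1.511744444444) / (-0.094484027778)
E_3/E_12 = (-13.6057/9) / (-13.6057/144)
E_3/E_12 = 144/9
E_3/E_12 = 16.000000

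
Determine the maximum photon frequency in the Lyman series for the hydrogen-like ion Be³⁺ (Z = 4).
5.26e+16 Hz

The series limit corresponds to the transition from n = ∞ to n = 1.
This is the highest energy (shortest wavelength) transition in the Lyman series.

E_∞ = 0 eV
E_1 = -13.6057 × 4² / 1² = -217.69120000 eV

Energy at series limit:
ΔE = E_∞ - E_1 = 0 - (-217.69120000) = 217.69120000 eV
E = 217.69120000 eV × (1.602177 × 10⁻¹⁹ J/eV) = 3.4878e-17 J
f = E/h = 3.4878e-17 J / (6.62607 × 10⁻³⁴ J·s) = 5.26e+16 Hz

This energy equals the ionization energy from the n = 1 state of Be³⁺.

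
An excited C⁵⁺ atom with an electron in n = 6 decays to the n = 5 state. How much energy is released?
5.987 eV

The energy levels are E_n = -13.6057 Z² eV / n².

Energy at n = 6: E_6 = -13.6057 × 6² / 6² = -13.605700 eV
Energy at n = 5: E_5 = -13.6057 × 6² / 5² = -19.592208 eV

For emission (electron falling to lower state), the photon energy is:
E_photon = E_6 - E_5 = |-13.605700 - (-19.592208)|
E_photon = 5.987 eV

This energy is carried away by the emitted photon.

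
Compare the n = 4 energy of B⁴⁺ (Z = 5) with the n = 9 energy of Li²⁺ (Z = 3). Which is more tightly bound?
B⁴⁺ at n = 4 (E = -21.2589 eV)

Using E_n = -13.6057 Z² / n² eV:

B⁴⁺ (Z = 5) at n = 4:
E = -13.6057 × 5² / 4² = -13.6057 × 25 / 16 = -21.2589063 eV

Li²⁺ (Z = 3) at n = 9:
E = -13.6057 × 3² / 9² = -13.6057 × 9 / 81 = -1.5117444 eV

Since -21.2589063 eV < -1.5117444 eV,
B⁴⁺ at n = 4 is more tightly bound (requires more energy to ionize).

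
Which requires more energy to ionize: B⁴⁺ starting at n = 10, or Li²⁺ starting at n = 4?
Li²⁺ at n = 4 (E = -7.65 eV)

Using E_n = -13.6057 Z² / n² eV:

B⁴⁺ (Z = 5) at n = 10:
E = -13.6057 × 5² / 10² = -13.6057 × 25 / 100 = -3.40143 eV

Li²⁺ (Z = 3) at n = 4:
E = -13.6057 × 3² / 4² = -13.6057 × 9 / 16 = -7.65321 eV

Since -7.65321 eV < -3.40143 eV,
Li²⁺ at n = 4 is more tightly bound (requires more energy to ionize).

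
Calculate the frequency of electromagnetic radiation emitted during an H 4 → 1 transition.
3.08e+15 Hz

First, find the transition energy:
E_4 = -13.6057 / 4² = -0.8504 eV
E_1 = -13.6057 / 1² = -13.6057 eV
|ΔE| = |E_1 - E_4| = 12.7553 eV

Convert to Joules: E = 12.7553 eV × (1.602177 × 10⁻¹⁹ J/eV) = 2.0436e-18 J

Using E = hf:
f = E/h = 2.0436e-18 J / (6.62607 × 10⁻³⁴ J·s)
f = 3.08e+15 Hz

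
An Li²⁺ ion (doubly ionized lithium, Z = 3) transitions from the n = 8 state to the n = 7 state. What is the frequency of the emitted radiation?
1.41623e+14 Hz

First, find the transition energy:
E_8 = -13.6057 × 3² / 8² = -1.913301563 eV
E_7 = -13.6057 × 3² / 7² = -2.499006122 eV
|ΔE| = |E_7 - E_8| = 0.585704559 eV

Convert to Joules: E = 0.585704559 eV × (1.602177 × 10⁻¹⁹ J/eV) = 9.3840237e-20 J

Using E = hf:
f = E/h = 9.3840237e-20 J / (6.62607 × 10⁻³⁴ J·s)
f = 1.41623e+14 Hz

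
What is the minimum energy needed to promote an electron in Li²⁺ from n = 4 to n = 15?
7.10898 eV

The energy levels of a hydrogen-like atom are E_n = -13.6057 Z² eV / n².

Energy at n = 4: E_4 = -13.6057 × 3² / 4² = -7.65320625 eV
Energy at n = 15: E_15 = -13.6057 × 3² / 15² = -0.54422800 eV

The excitation energy is the difference:
ΔE = E_15 - E_4
ΔE = -0.54422800 - (-7.65320625)
ΔE = 7.10898 eV

Since this is positive, energy must be absorbed (photon absorption).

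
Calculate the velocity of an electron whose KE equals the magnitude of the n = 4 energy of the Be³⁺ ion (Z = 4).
2.1877e+06 m/s (or 0.729736% of c)

The binding energy at n = 4 for Be³⁺ is:
E_4 = -13.6057 × 4²/4² = -13.60570000 eV
|E_4| = 13.60570000 eV

Convert to Joules:
KE = 13.60570000 eV × (1.602177 × 10⁻¹⁹ J/eV) = 2.179874e-18 J

Using KE = ½mv²:
v = √(2·KE/m_e)
v = √(2 × 2.179874e-18 J / 9.10938 × 10⁻³¹ kg)
v = 2.1877e+06 m/s

This is approximately 0.729736% the speed of light.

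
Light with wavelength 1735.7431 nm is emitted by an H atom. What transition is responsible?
n = 10 → n = 4

First, find the photon energy from the wavelength (hc = 1239.84 eV·nm):
E = hc/λ = 1239.84 eV·nm / 1735.7431 nm = 0.71429925 eV

The energy levels of hydrogen satisfy E_n = -13.6057 / n² eV, so an emission n_i → n_f releases
ΔE = 13.6057 × (1/n_f² − 1/n_i²) eV.

Setting ΔE equal to the photon energy:
1/n_f² − 1/n_i² = 0.71429925 / 13.6057 = 0.052500000

Since 1/n_i² must be positive, we need 1/n_f² > 0.052500000, i.e. n_f ≤ 4. For each allowed n_f, solve n_i = (1/n_f² − 0.052500000)^(−1/2) and check whether it is a whole number:
  n_f = 1: 1/n_i² = 1.000000000 − 0.052500000 = 0.947500000 → n_i = 1.027  (not an integer) ✗
  n_f = 2: 1/n_i² = 0.250000000 − 0.052500000 = 0.197500000 → n_i = 2.250  (not an integer) ✗
  n_f = 3: 1/n_i² = 0.111111111 − 0.052500000 = 0.058611111 → n_i = 4.131  (not an integer) ✗
  n_f = 4: 1/n_i² = 0.062500000 − 0.052500000 = 0.010000000 → n_i = 10.000  → integer, n_i = 10 ✓

Only n_f = 4 gives an integer upper level, n_i = 10.

The transition is from n = 10 to n = 4 (emission).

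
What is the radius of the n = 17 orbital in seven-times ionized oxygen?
1.91165 nm (or 19.11653 Å)

The Bohr radius formula is:
r_n = n² a₀ / Z

where a₀ = 0.05291772 nm is the Bohr radius.

For O⁷⁺ (Z = 8) at n = 17:
r_17 = 17² × 0.05291772 nm / 8
r_17 = 289 × 0.05291772 nm / 8
r_17 = 15.293221 nm / 8
r_17 = 1.91165 nm

The electron orbits at approximately 1.91165 nm from the nucleus.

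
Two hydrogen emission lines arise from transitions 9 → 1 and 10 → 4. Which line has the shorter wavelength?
9 → 1

Calculate the energy for each transition:

Transition 9 → 1:
ΔE₁ = |E_1 - E_9| = |-13.6057/1² - (-13.6057/9²)|
ΔE₁ = |-13.6057000000 - (-0.1679716049)| = 13.4377284 eV

Transition 10 → 4:
ΔE₂ = |E_4 - E_10| = |-13.6057/4² - (-13.6057/10²)|
ΔE₂ = |-0.8503562500 - (-0.1360570000)| = 0.7142993 eV

Since 13.4377284 eV > 0.7142993 eV, the transition 9 → 1 emits the more energetic photon.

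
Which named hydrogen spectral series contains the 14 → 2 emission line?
Balmer series

The spectral series in hydrogen are named based on the final (lower) energy level:
- Lyman series: n_final = 1 (ultraviolet)
- Balmer series: n_final = 2 (visible/near-UV)
- Paschen series: n_final = 3 (infrared)
- Brackett series: n_final = 4 (infrared)
- Pfund series: n_final = 5 (far infrared)

Since this transition ends at n = 2, it belongs to the Balmer series.

For reference, this 14 → 2 line has photon energy
ΔE = 13.6057 eV × (1/2² - 1/14²) = 3.33200816 eV,
corresponding to wavelength λ = hc/ΔE = 1239.84 eV·nm / 3.33200816 eV = 372.0999 nm in the visible/near-UV region.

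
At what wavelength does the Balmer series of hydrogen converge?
364.506053 nm

The series limit corresponds to the transition from n = ∞ to n = 2.
This is the highest energy (shortest wavelength) transition in the Balmer series.

E_∞ = 0 eV
E_2 = -13.6057 / 2² = -3.4014250000 eV

Energy at series limit:
ΔE = E_∞ - E_2 = 0 - (-3.4014250000) = 3.4014250000 eV
λ = hc/E = 1239.84 eV·nm / 3.4014250000 eV = 364.506053 nm

This energy equals the ionization energy from the n = 2 state of hydrogen.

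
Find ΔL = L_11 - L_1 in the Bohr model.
1.05457e-33 J·s (or 10ℏ)

In the Bohr model, L_n = nℏ where ℏ = 1.0545718e-34 J·s.

L_11 = 11ℏ = 1.1600290e-33 J·s
L_1 = 1ℏ = 1.0545718e-34 J·s

ΔL = L_11 - L_1 = (11 - 1)ℏ = 10ℏ
ΔL = 10 × 1.0545718e-34 J·s = 1.05457e-33 J·s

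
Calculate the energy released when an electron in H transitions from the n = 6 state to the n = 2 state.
3.02 eV

The energy levels are E_n = -13.6057 eV / n².

Energy at n = 6: E_6 = -13.6057 / 6² = -0.37794 eV
Energy at n = 2: E_2 = -13.6057 / 2² = -3.40143 eV

For emission (electron falling to lower state), the photon energy is:
E_photon = E_6 - E_2 = |-0.37794 - (-3.40143)|
E_photon = 3.02 eV

This energy is carried away by the emitted photon.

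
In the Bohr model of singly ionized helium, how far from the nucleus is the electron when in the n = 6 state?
0.9525 nm (or 9.5252 Å)

The Bohr radius formula is:
r_n = n² a₀ / Z

where a₀ = 0.0529177 nm is the Bohr radius.

For He⁺ (Z = 2) at n = 6:
r_6 = 6² × 0.0529177 nm / 2
r_6 = 36 × 0.0529177 nm / 2
r_6 = 1.90504 nm / 2
r_6 = 0.9525 nm

The electron orbits at approximately 0.9525 nm from the nucleus.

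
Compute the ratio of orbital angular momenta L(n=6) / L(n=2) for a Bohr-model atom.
3.000000

In the Bohr model, L_n = nℏ, so the ratio is purely the ratio of quantum numbers:

L_6/L_2 = 6ℏ / 2ℏ = 6/2 = 3.000000

The angular momentum scales linearly with n.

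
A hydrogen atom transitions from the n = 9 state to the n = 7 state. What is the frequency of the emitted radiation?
2.65e+13 Hz

First, find the transition energy:
E_9 = -13.6057 / 9² = -0.1679716 eV
E_7 = -13.6057 / 7² = -0.2776673 eV
|ΔE| = |E_7 - E_9| = 0.1096957 eV

Convert to Joules: E = 0.1096957 eV × (1.602177 × 10⁻¹⁹ J/eV) = 1.7575e-20 J

Using E = hf:
f = E/h = 1.7575e-20 J / (6.62607 × 10⁻³⁴ J·s)
f = 2.65e+13 Hz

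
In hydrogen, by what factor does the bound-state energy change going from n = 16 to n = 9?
3.160494

Using E_n = -13.6057 Z² / n² eV with Z = 1:

E_9 = -13.6057 / 9² = -13.6057 / 81 = -0.167971604938 eV
E_16 = -13.6057 / 16² = -13.6057 / 256 = -0.053147265625 eV

The ratio is:
E_9/E_16 = (-0.167971604938) / (-0.053147265625)
E_9/E_16 = (-13.6057/81) / (-13.6057/256)
E_9/E_16 = 256/81
E_9/E_16 = 3.160494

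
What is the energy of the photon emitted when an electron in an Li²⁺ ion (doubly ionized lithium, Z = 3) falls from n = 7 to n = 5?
2.399046 eV

The energy levels are E_n = -13.6057 Z² eV / n².

Energy at n = 7: E_7 = -13.6057 × 3² / 7² = -2.499006122 eV
Energy at n = 5: E_5 = -13.6057 × 3² / 5² = -4.898052000 eV

For emission (electron falling to lower state), the photon energy is:
E_photon = E_7 - E_5 = |-2.499006122 - (-4.898052000)|
E_photon = 2.399046 eV

This energy is carried away by the emitted photon.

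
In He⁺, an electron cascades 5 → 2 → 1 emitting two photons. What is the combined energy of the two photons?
52.24589 eV

The energy levels of He⁺ are E_n = -13.6057 × 2² / n² eV.

First transition (5 → 2):
ΔE₁ = |E_2 - E_5|
ΔE₁ = |-13.60570000000 - (-2.17691200000)| = 11.42878800 eV

Second transition (2 → 1):
ΔE₂ = |E_1 - E_2|
ΔE₂ = |-54.42280000000 - (-13.60570000000)| = 40.81710000 eV

Total energy released:
E_total = ΔE₁ + ΔE₂ = 11.42878800 + 40.81710000 = 52.24589 eV

Note: This equals the direct transition 5 → 1: 52.24589 eV ✓
Energy is conserved regardless of the path taken.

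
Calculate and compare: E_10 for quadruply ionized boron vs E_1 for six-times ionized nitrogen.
N⁶⁺ at n = 1 (E = -666.679300 eV)

Using E_n = -13.6057 Z² / n² eV:

B⁴⁺ (Z = 5) at n = 10:
E = -13.6057 × 5² / 10² = -13.6057 × 25 / 100 = -3.401425000 eV

N⁶⁺ (Z = 7) at n = 1:
E = -13.6057 × 7² / 1² = -13.6057 × 49 / 1 = -666.679300000 eV

Since -666.679300000 eV < -3.401425000 eV,
N⁶⁺ at n = 1 is more tightly bound (requires more energy to ionize).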